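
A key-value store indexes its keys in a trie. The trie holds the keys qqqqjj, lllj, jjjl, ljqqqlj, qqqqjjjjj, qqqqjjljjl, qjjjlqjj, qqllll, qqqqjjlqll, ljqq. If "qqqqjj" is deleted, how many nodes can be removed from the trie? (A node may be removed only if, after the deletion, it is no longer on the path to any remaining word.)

A node on "qqqqjj"'s path can go only if nothing else ends at it or branches off below it.
Every node on "qqqqjj" is still needed (e.g. by "qqqqjjjjj"), so nothing is freed.
Nodes removed: 0

0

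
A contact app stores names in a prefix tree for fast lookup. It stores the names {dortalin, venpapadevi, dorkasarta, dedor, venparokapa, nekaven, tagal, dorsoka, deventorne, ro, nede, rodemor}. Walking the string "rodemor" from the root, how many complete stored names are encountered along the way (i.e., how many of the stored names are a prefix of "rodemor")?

Walk "rodemor" from the root; an end-of-word marker is hit whenever a stored word is a prefix of "rodemor".
Prefixes of the query that are stored words: "ro", "rodemor"
Count: 2

2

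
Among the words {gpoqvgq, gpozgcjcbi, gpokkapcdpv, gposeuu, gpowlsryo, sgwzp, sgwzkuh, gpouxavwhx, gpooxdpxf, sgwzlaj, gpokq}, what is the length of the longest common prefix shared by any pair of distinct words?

4

Equivalently: take the maximum, over all pairs, of their longest common prefix length.
e.g. "gpokkapcdpv" and "gpokq" share the prefix "gpok" of length 4; no pair shares a longer one.
Longest shared-prefix length: 4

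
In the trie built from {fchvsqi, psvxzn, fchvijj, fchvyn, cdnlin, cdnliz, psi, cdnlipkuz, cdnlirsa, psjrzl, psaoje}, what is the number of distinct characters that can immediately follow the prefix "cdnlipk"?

Walk "cdnlipk" from the root, arriving at one node.
Characters that immediately follow "cdnlipk" among the stored strings: {u}.
That node has 1 child edge.

1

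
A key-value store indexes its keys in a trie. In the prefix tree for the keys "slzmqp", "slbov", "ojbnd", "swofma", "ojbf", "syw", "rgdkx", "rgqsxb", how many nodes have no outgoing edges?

8

A leaf is a node with no children — equivalently, the end of a word that is not a proper prefix of any other stored word.
Those words: "ojbf", "ojbnd", "rgdkx", "rgqsxb", "slbov", "slzmqp", "swofma", "syw"
Leaf count: 8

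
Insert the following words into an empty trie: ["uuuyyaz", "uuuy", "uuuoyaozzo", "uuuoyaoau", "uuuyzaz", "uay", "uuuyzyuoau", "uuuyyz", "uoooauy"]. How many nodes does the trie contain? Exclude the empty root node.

33

Count nodes per top-level branch (shared prefixes stored once):
  'u'-branch (uay, uoooauy, uuuoyaoau, uuuoyaozzo, uuuy, uuuyyaz, uuuyyz, uuuyzaz, uuuyzyuoau): 33 nodes
Sum: 33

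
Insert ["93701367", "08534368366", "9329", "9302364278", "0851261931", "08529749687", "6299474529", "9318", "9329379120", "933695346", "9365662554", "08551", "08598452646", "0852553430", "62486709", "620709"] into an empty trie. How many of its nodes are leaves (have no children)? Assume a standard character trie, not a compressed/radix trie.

15

A leaf is a node with no children — equivalently, the end of a word that is not a proper prefix of any other stored word.
Those words: "0851261931", "0852553430", "08529749687", "08534368366", "08551", "08598452646", "620709", "62486709", "6299474529", "9302364278", "9318", "9329379120", "933695346", "9365662554", "93701367"
Leaf count: 15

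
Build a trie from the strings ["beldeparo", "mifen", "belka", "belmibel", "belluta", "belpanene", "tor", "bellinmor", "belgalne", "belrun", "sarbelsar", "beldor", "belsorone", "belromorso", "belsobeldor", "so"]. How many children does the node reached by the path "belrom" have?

The children of the "belrom" node are the distinct next characters among strings starting with "belrom".
Distinct next characters after "belrom": o.
That node has 1 child edge.

1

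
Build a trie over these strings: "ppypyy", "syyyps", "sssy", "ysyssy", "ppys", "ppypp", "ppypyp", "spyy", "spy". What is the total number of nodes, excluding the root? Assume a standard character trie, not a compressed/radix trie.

27

Insert word by word; a character creates a node only if that edge doesn't already exist:
  "ppypyy" → 6 new (p, p, y, p, y, y)
  "syyyps" → 6 new (s, y, y, y, p, s)
  "sssy" → prefix "s" already present; 3 new (s, s, y)
  "ysyssy" → 6 new (y, s, y, s, s, y)
  "ppys" → prefix "ppy" already present; 1 new (s)
  "ppypp" → prefix "ppyp" already present; 1 new (p)
  "ppypyp" → prefix "ppypy" already present; 1 new (p)
  "spyy" → prefix "s" already present; 3 new (p, y, y)
  "spy" → prefix "spy" already present; 0 new (none)
Total nodes = 6 + 6 + 3 + 6 + 1 + 1 + 1 + 3 + 0 = 27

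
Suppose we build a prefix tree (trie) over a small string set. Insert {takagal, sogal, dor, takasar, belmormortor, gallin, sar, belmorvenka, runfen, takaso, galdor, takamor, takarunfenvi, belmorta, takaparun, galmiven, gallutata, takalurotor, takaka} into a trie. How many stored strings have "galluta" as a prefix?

Walk to "galluta"; the words in its subtree are exactly those with that prefix.
Words under "galluta": gallutata
Count: 1

1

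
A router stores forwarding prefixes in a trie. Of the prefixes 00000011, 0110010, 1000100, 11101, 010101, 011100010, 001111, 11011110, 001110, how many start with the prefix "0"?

6

Traverse to the node for "0", then collect every word in that subtree.
Words under "0": 00000011, 001110, 001111, 010101, 0110010, 011100010
Count: 6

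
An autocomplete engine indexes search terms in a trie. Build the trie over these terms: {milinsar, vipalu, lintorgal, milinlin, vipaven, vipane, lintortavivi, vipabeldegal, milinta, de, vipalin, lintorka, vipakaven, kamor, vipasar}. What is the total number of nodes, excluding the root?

For each word, the new-node count is its length minus the longest prefix already in the trie:
  "milinsar" → 8 new (m, i, l, i, n, s, a, r)
  "vipalu" → 6 new (v, i, p, a, l, u)
  "lintorgal" → 9 new (l, i, n, t, o, r, g, a, l)
  "milinlin" → prefix "milin" already present; 3 new (l, i, n)
  "vipaven" → prefix "vipa" already present; 3 new (v, e, n)
  "vipane" → prefix "vipa" already present; 2 new (n, e)
  "lintortavivi" → prefix "lintor" already present; 6 new (t, a, v, i, v, i)
  "vipabeldegal" → prefix "vipa" already present; 8 new (b, e, l, d, e, g, a, l)
  "milinta" → prefix "milin" already present; 2 new (t, a)
  "de" → 2 new (d, e)
  "vipalin" → prefix "vipal" already present; 2 new (i, n)
  "lintorka" → prefix "lintor" already present; 2 new (k, a)
  "vipakaven" → prefix "vipa" already present; 5 new (k, a, v, e, n)
  "kamor" → 5 new (k, a, m, o, r)
  "vipasar" → prefix "vipa" already present; 3 new (s, a, r)
Total nodes = 8 + 6 + 9 + 3 + 3 + 2 + 6 + 8 + 2 + 2 + 2 + 2 + 5 + 5 + 3 = 66

66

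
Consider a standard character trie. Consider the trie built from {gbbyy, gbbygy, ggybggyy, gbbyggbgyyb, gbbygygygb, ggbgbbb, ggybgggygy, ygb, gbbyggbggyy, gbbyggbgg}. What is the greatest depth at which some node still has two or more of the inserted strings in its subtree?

9

Look for the deepest trie node that still has at least two words in its subtree.
e.g. "gbbyggbgg" and "gbbyggbggyy" share the prefix "gbbyggbgg" of length 9; no pair shares a longer one.
Longest shared-prefix length: 9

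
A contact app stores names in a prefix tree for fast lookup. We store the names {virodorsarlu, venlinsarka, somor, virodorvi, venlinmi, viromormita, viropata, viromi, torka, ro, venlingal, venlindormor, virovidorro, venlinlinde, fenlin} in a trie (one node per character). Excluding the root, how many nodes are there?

Insert word by word; a character creates a node only if that edge doesn't already exist:
  "virodorsarlu" → 12 new (v, i, r, o, d, o, r, s, a, r, l, u)
  "venlinsarka" → prefix "v" already present; 10 new (e, n, l, i, n, s, a, r, k, a)
  "somor" → 5 new (s, o, m, o, r)
  "virodorvi" → prefix "virodor" already present; 2 new (v, i)
  "venlinmi" → prefix "venlin" already present; 2 new (m, i)
  "viromormita" → prefix "viro" already present; 7 new (m, o, r, m, i, t, a)
  "viropata" → prefix "viro" already present; 4 new (p, a, t, a)
  "viromi" → prefix "virom" already present; 1 new (i)
  "torka" → 5 new (t, o, r, k, a)
  "ro" → 2 new (r, o)
  "venlingal" → prefix "venlin" already present; 3 new (g, a, l)
  "venlindormor" → prefix "venlin" already present; 6 new (d, o, r, m, o, r)
  "virovidorro" → prefix "viro" already present; 7 new (v, i, d, o, r, r, o)
  "venlinlinde" → prefix "venlin" already present; 5 new (l, i, n, d, e)
  "fenlin" → 6 new (f, e, n, l, i, n)
Total nodes = 12 + 10 + 5 + 2 + 2 + 7 + 4 + 1 + 5 + 2 + 3 + 6 + 7 + 5 + 6 = 77

77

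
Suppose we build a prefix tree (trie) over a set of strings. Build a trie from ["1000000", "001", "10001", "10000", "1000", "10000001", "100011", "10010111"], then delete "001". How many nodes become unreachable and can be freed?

3

Walk "001" from the leaf back toward the root, removing each node that no remaining word uses.
No other word shares any prefix with "001", so all 3 of its nodes go.
Nodes removed: 3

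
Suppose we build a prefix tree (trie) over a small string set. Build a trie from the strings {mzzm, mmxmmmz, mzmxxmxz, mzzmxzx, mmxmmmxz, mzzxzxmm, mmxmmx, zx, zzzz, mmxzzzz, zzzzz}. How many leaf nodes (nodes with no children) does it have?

Leaves are exactly the stored words that no other stored word extends.
Those words: "mmxmmmxz", "mmxmmmz", "mmxmmx", "mmxzzzz", "mzmxxmxz", "mzzmxzx", "mzzxzxmm", "zx", "zzzzz"
Leaf count: 9

9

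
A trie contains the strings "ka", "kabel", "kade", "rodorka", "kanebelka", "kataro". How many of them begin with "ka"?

Filter for entries beginning with "ka":
Words under "ka": ka, kabel, kade, kanebelka, kataro
Count: 5

5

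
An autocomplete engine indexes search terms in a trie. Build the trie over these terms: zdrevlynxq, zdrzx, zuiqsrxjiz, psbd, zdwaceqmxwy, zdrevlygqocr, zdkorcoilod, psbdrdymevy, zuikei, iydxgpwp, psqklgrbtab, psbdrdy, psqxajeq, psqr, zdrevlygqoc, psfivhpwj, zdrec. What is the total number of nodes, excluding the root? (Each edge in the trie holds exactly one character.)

89

For each word, the new-node count is its length minus the longest prefix already in the trie:
  "zdrevlynxq" → 10 new (z, d, r, e, v, l, y, n, x, q)
  "zdrzx" → prefix "zdr" already present; 2 new (z, x)
  "zuiqsrxjiz" → prefix "z" already present; 9 new (u, i, q, s, r, x, j, i, z)
  "psbd" → 4 new (p, s, b, d)
  "zdwaceqmxwy" → prefix "zd" already present; 9 new (w, a, c, e, q, m, x, w, y)
  "zdrevlygqocr" → prefix "zdrevly" already present; 5 new (g, q, o, c, r)
  "zdkorcoilod" → prefix "zd" already present; 9 new (k, o, r, c, o, i, l, o, d)
  "psbdrdymevy" → prefix "psbd" already present; 7 new (r, d, y, m, e, v, y)
  "zuikei" → prefix "zui" already present; 3 new (k, e, i)
  "iydxgpwp" → 8 new (i, y, d, x, g, p, w, p)
  "psqklgrbtab" → prefix "ps" already present; 9 new (q, k, l, g, r, b, t, a, b)
  "psbdrdy" → prefix "psbdrdy" already present; 0 new (none)
  "psqxajeq" → prefix "psq" already present; 5 new (x, a, j, e, q)
  "psqr" → prefix "psq" already present; 1 new (r)
  "zdrevlygqoc" → prefix "zdrevlygqoc" already present; 0 new (none)
  "psfivhpwj" → prefix "ps" already present; 7 new (f, i, v, h, p, w, j)
  "zdrec" → prefix "zdre" already present; 1 new (c)
Total nodes = 10 + 2 + 9 + 4 + 9 + 5 + 9 + 7 + 3 + 8 + 9 + 0 + 5 + 1 + 0 + 7 + 1 = 89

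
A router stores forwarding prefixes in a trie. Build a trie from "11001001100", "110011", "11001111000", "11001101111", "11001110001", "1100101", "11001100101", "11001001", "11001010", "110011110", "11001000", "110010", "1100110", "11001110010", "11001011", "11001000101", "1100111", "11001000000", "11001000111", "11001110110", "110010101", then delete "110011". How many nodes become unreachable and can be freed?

After clearing the end-marker at "110011", prune upward until reaching a node still needed by another word.
Every node on "110011" is still needed (e.g. by "11001111000"), so nothing is freed.
Nodes removed: 0

0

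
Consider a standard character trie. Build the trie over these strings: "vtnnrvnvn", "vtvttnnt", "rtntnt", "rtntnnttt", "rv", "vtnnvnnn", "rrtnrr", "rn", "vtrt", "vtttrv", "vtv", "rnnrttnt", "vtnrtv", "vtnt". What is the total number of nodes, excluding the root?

52

Insert word by word; a character creates a node only if that edge doesn't already exist:
  "vtnnrvnvn" → 9 new (v, t, n, n, r, v, n, v, n)
  "vtvttnnt" → prefix "vt" already present; 6 new (v, t, t, n, n, t)
  "rtntnt" → 6 new (r, t, n, t, n, t)
  "rtntnnttt" → prefix "rtntn" already present; 4 new (n, t, t, t)
  "rv" → prefix "r" already present; 1 new (v)
  "vtnnvnnn" → prefix "vtnn" already present; 4 new (v, n, n, n)
  "rrtnrr" → prefix "r" already present; 5 new (r, t, n, r, r)
  "rn" → prefix "r" already present; 1 new (n)
  "vtrt" → prefix "vt" already present; 2 new (r, t)
  "vtttrv" → prefix "vt" already present; 4 new (t, t, r, v)
  "vtv" → prefix "vtv" already present; 0 new (none)
  "rnnrttnt" → prefix "rn" already present; 6 new (n, r, t, t, n, t)
  "vtnrtv" → prefix "vtn" already present; 3 new (r, t, v)
  "vtnt" → prefix "vtn" already present; 1 new (t)
Total nodes = 9 + 6 + 6 + 4 + 1 + 4 + 5 + 1 + 2 + 4 + 0 + 6 + 3 + 1 = 52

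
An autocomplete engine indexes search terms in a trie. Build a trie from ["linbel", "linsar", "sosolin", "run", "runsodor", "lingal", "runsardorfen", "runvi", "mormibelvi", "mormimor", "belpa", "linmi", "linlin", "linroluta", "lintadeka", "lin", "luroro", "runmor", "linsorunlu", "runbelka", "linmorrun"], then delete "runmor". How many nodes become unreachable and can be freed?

3

A node on "runmor"'s path can go only if nothing else ends at it or branches off below it.
The suffix "mor" (3 nodes) is used only by "runmor"; the node for "run" still has the child "s", so pruning stops there.
Nodes removed: 3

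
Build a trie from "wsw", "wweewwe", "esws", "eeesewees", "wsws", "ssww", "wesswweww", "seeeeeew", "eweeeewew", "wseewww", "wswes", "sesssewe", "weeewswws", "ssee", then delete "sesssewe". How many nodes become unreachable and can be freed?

Walk "sesssewe" from the leaf back toward the root, removing each node that no remaining word uses.
The suffix "sssewe" (6 nodes) is used only by "sesssewe"; the node for "se" still has the child "e", so pruning stops there.
Nodes removed: 6

6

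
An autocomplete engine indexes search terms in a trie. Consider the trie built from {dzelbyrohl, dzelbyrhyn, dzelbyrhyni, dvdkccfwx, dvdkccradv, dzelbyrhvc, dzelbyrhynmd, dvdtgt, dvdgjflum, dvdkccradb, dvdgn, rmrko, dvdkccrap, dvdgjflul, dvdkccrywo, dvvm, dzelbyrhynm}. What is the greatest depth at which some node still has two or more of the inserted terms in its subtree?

11

Equivalently: take the maximum, over all pairs, of their longest common prefix length.
e.g. "dzelbyrhynm" and "dzelbyrhynmd" share the prefix "dzelbyrhynm" of length 11; no pair shares a longer one.
Longest shared-prefix length: 11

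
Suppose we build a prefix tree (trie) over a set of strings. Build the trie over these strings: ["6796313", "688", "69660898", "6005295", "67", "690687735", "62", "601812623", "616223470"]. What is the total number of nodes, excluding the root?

45

Trace insertions, counting only characters that open a new branch:
  "6796313" → 7 new (6, 7, 9, 6, 3, 1, 3)
  "688" → prefix "6" already present; 2 new (8, 8)
  "69660898" → prefix "6" already present; 7 new (9, 6, 6, 0, 8, 9, 8)
  "6005295" → prefix "6" already present; 6 new (0, 0, 5, 2, 9, 5)
  "67" → prefix "67" already present; 0 new (none)
  "690687735" → prefix "69" already present; 7 new (0, 6, 8, 7, 7, 3, 5)
  "62" → prefix "6" already present; 1 new (2)
  "601812623" → prefix "60" already present; 7 new (1, 8, 1, 2, 6, 2, 3)
  "616223470" → prefix "6" already present; 8 new (1, 6, 2, 2, 3, 4, 7, 0)
Total nodes = 7 + 2 + 7 + 6 + 0 + 7 + 1 + 7 + 8 = 45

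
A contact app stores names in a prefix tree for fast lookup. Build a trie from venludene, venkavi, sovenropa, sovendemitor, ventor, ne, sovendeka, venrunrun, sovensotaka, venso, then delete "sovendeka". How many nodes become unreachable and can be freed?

2

After clearing the end-marker at "sovendeka", prune upward until reaching a node still needed by another word.
The suffix "ka" (2 nodes) is used only by "sovendeka"; the node for "sovende" still has the child "m", so pruning stops there.
Nodes removed: 2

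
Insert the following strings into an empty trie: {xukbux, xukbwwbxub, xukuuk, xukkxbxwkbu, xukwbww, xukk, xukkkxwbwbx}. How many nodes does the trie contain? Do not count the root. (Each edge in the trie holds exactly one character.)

Trie structure (* marks end of a word):
(root)
└─ x
   └─ u
      └─ k
         ├─ b
         │  ├─ u
         │  │  └─ x *
         │  └─ w
         │     └─ w
         │        └─ b
         │           └─ x
         │              └─ u
         │                 └─ b *
         ├─ k *
         │  ├─ k
         │  │  └─ x
         │  │     └─ w
         │  │        └─ b
         │  │           └─ w
         │  │              └─ b
         │  │                 └─ x *
         │  └─ x
         │     └─ b
         │        └─ x
         │           └─ w
         │              └─ k
         │                 └─ b
         │                    └─ u *
         ├─ u
         │  └─ u
         │     └─ k *
         └─ w
            └─ b
               └─ w
                  └─ w *
Counting every labelled node above: 34.

34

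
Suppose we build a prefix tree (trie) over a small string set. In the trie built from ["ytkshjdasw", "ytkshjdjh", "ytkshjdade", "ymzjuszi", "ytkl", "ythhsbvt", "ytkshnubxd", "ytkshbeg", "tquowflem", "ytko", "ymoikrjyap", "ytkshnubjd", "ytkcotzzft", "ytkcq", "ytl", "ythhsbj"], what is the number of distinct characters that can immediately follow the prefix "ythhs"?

1

Follow the path "ythhs" to its node, then look at its outgoing edges.
Distinct next characters after "ythhs": b.
That node has 1 child edge.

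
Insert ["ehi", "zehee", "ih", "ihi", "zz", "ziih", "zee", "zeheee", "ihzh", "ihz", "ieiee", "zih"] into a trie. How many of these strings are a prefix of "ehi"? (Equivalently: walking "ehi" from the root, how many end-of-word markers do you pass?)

Traverse "ehi" character by character; count nodes along the way that are marked as word ends.
Prefixes of the query that are stored words: "ehi"
Count: 1

1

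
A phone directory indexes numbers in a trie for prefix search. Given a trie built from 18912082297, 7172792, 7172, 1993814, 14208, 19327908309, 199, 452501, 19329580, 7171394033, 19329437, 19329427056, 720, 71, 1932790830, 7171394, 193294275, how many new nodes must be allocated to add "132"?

"1" is already a path in the trie; the remaining "32" must be added.
So 3 − 1 = 2 new nodes.

2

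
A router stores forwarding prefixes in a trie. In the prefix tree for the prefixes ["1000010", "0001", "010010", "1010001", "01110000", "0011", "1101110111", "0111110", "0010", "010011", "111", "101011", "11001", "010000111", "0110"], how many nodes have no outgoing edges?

Leaves are exactly the stored words that no other stored word extends.
Those words: "0001", "0010", "0011", "010000111", "010010", "010011", "0110", "01110000", "0111110", "1000010", "1010001", "101011", "11001", "1101110111", "111"
Leaf count: 15

15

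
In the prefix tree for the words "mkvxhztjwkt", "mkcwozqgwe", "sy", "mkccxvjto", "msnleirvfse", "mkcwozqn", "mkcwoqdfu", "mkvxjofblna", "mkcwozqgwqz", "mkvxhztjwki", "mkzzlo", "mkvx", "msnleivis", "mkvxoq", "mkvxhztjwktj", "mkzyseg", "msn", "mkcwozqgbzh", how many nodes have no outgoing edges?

Leaves are exactly the stored words that no other stored word extends.
Those words: "mkccxvjto", "mkcwoqdfu", "mkcwozqgbzh", "mkcwozqgwe", "mkcwozqgwqz", "mkcwozqn", "mkvxhztjwki", "mkvxhztjwktj", "mkvxjofblna", "mkvxoq", "mkzyseg", "mkzzlo", "msnleirvfse", "msnleivis", "sy"
Leaf count: 15

15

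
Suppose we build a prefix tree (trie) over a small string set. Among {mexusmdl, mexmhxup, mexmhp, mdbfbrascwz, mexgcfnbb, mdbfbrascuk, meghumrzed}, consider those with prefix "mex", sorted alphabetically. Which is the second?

mexmhp

Words with prefix "mex", in lexicographic order: "mexgcfnbb", "mexmhp", "mexmhxup", "mexusmdl"
Position 2: mexmhp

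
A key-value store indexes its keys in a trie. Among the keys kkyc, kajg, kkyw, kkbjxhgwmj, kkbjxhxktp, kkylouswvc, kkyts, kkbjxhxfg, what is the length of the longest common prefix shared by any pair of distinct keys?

Look for the deepest trie node that still has at least two words in its subtree.
"kkbjxhxfg" and "kkbjxhxktp" agree on "kkbjxhx" (7 characters) before diverging; nothing deeper is shared.
Longest shared-prefix length: 7

7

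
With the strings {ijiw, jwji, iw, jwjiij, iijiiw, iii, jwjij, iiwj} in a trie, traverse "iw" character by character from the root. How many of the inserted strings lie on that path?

1

Traverse "iw" character by character; count nodes along the way that are marked as word ends.
Prefixes of the query that are stored words: "iw"
Count: 1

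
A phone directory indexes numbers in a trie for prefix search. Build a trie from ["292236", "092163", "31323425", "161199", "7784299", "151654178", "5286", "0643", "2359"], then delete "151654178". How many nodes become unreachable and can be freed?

A node on "151654178"'s path can go only if nothing else ends at it or branches off below it.
The suffix "51654178" (8 nodes) is used only by "151654178"; the node for "1" still has the child "6", so pruning stops there.
Nodes removed: 8

8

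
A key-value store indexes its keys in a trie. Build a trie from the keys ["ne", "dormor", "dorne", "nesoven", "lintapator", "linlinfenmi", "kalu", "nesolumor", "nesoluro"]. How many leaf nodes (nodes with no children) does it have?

8

A leaf is a node with no children — equivalently, the end of a word that is not a proper prefix of any other stored word.
Those words: "dormor", "dorne", "kalu", "linlinfenmi", "lintapator", "nesolumor", "nesoluro", "nesoven"
Leaf count: 8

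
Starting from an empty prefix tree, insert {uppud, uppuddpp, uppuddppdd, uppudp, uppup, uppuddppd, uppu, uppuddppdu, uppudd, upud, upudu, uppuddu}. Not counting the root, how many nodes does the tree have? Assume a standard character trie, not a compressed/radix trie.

Trace insertions, counting only characters that open a new branch:
  "uppud" → 5 new (u, p, p, u, d)
  "uppuddpp" → prefix "uppud" already present; 3 new (d, p, p)
  "uppuddppdd" → prefix "uppuddpp" already present; 2 new (d, d)
  "uppudp" → prefix "uppud" already present; 1 new (p)
  "uppup" → prefix "uppu" already present; 1 new (p)
  "uppuddppd" → prefix "uppuddppd" already present; 0 new (none)
  "uppu" → prefix "uppu" already present; 0 new (none)
  "uppuddppdu" → prefix "uppuddppd" already present; 1 new (u)
  "uppudd" → prefix "uppudd" already present; 0 new (none)
  "upud" → prefix "up" already present; 2 new (u, d)
  "upudu" → prefix "upud" already present; 1 new (u)
  "uppuddu" → prefix "uppudd" already present; 1 new (u)
Total nodes = 5 + 3 + 2 + 1 + 1 + 0 + 0 + 1 + 0 + 2 + 1 + 1 = 17

17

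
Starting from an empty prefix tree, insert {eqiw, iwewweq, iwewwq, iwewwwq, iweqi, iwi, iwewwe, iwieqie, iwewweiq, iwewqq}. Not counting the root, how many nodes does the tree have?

25

Trie structure (* marks end of a word):
(root)
├─ e
│  └─ q
│     └─ i
│        └─ w *
└─ i
   └─ w
      ├─ e
      │  ├─ q
      │  │  └─ i *
      │  └─ w
      │     ├─ q
      │     │  └─ q *
      │     └─ w
      │        ├─ e *
      │        │  ├─ i
      │        │  │  └─ q *
      │        │  └─ q *
      │        ├─ q *
      │        └─ w
      │           └─ q *
      └─ i *
         └─ e
            └─ q
               └─ i
                  └─ e *
Counting every labelled node above: 25.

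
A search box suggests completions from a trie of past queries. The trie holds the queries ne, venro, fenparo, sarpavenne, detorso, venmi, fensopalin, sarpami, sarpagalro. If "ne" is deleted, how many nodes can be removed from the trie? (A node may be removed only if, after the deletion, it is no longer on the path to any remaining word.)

2

After clearing the end-marker at "ne", prune upward until reaching a node still needed by another word.
No other word shares any prefix with "ne", so all 2 of its nodes go.
Nodes removed: 2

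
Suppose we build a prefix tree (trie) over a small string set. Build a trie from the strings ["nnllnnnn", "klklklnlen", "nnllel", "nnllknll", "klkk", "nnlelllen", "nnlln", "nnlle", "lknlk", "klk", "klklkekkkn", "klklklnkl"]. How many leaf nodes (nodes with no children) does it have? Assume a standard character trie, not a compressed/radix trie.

Leaves are exactly the stored words that no other stored word extends.
Those words: "klkk", "klklkekkkn", "klklklnkl", "klklklnlen", "lknlk", "nnlelllen", "nnllel", "nnllknll", "nnllnnnn"
Leaf count: 9

9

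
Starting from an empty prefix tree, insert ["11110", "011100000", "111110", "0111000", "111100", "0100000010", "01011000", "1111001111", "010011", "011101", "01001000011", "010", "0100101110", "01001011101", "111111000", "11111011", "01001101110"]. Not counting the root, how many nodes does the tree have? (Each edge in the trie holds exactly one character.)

59

Count nodes per top-level branch (shared prefixes stored once):
  '0'-branch (010, 0100000010, 01001000011, 0100101110, 01001011101, 010011, 01001101110, 01011000, 0111000, 011100000, 011101): 41 nodes
  '1'-branch (11110, 111100, 1111001111, 111110, 11111011, 111111000): 18 nodes
Sum: 59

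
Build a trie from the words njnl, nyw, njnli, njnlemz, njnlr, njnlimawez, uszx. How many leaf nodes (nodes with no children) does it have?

5

Leaves are exactly the stored words that no other stored word extends.
Those words: "njnlemz", "njnlimawez", "njnlr", "nyw", "uszx"
Leaf count: 5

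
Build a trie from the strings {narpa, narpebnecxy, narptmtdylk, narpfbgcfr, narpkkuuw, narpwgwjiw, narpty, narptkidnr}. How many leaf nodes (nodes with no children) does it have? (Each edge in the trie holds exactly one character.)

8

A leaf is a node with no children — equivalently, the end of a word that is not a proper prefix of any other stored word.
Those words: "narpa", "narpebnecxy", "narpfbgcfr", "narpkkuuw", "narptkidnr", "narptmtdylk", "narpty", "narpwgwjiw"
Leaf count: 8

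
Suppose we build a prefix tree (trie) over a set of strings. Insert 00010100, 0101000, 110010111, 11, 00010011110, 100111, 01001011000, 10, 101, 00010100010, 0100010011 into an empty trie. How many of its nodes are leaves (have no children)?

8

A leaf is a node with no children — equivalently, the end of a word that is not a proper prefix of any other stored word.
Those words: "00010011110", "00010100010", "0100010011", "01001011000", "0101000", "100111", "101", "110010111"
Leaf count: 8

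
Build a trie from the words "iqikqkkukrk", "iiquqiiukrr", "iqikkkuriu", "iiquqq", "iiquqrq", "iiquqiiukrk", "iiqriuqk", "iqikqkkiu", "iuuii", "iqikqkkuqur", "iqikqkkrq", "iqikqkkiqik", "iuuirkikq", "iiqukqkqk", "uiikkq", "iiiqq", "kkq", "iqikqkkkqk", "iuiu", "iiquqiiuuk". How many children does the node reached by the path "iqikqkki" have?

2

Follow the path "iqikqkki" to its node, then look at its outgoing edges.
Characters that immediately follow "iqikqkki" among the stored strings: {q, u}.
That node has 2 child edges.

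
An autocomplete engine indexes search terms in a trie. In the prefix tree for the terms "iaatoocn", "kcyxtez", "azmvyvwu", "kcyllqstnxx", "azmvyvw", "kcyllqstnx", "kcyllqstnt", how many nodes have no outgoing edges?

5

A leaf is a node with no children — equivalently, the end of a word that is not a proper prefix of any other stored word.
Those words: "azmvyvwu", "iaatoocn", "kcyllqstnt", "kcyllqstnxx", "kcyxtez"
Leaf count: 5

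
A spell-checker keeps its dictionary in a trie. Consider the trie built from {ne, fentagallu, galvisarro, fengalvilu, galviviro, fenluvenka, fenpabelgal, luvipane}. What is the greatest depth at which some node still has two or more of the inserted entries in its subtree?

5

Look for the deepest trie node that still has at least two words in its subtree.
"galvisarro" and "galviviro" agree on "galvi" (5 characters) before diverging; nothing deeper is shared.
Longest shared-prefix length: 5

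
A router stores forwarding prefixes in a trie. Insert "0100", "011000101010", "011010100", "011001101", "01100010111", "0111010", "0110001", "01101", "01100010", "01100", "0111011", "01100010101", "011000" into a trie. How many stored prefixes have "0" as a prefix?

Walk to "0"; the words in its subtree are exactly those with that prefix.
Matches: "0100", "01100", "011000", "0110001", "01100010", "01100010101", "011000101010", "01100010111", "011001101", "01101", "011010100", "0111010", "0111011"
Count: 13

13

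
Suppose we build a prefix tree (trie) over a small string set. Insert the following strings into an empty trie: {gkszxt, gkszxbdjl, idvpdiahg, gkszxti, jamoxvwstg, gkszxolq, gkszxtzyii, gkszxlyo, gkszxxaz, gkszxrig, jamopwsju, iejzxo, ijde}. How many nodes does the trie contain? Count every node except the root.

Insert word by word; a character creates a node only if that edge doesn't already exist:
  "gkszxt" → 6 new (g, k, s, z, x, t)
  "gkszxbdjl" → prefix "gkszx" already present; 4 new (b, d, j, l)
  "idvpdiahg" → 9 new (i, d, v, p, d, i, a, h, g)
  "gkszxti" → prefix "gkszxt" already present; 1 new (i)
  "jamoxvwstg" → 10 new (j, a, m, o, x, v, w, s, t, g)
  "gkszxolq" → prefix "gkszx" already present; 3 new (o, l, q)
  "gkszxtzyii" → prefix "gkszxt" already present; 4 new (z, y, i, i)
  "gkszxlyo" → prefix "gkszx" already present; 3 new (l, y, o)
  "gkszxxaz" → prefix "gkszx" already present; 3 new (x, a, z)
  "gkszxrig" → prefix "gkszx" already present; 3 new (r, i, g)
  "jamopwsju" → prefix "jamo" already present; 5 new (p, w, s, j, u)
  "iejzxo" → prefix "i" already present; 5 new (e, j, z, x, o)
  "ijde" → prefix "i" already present; 3 new (j, d, e)
Total nodes = 6 + 4 + 9 + 1 + 10 + 3 + 4 + 3 + 3 + 3 + 5 + 5 + 3 = 59

59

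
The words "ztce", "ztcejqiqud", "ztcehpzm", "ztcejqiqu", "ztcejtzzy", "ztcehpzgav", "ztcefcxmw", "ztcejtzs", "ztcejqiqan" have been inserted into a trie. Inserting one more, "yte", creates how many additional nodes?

3

No existing word starts with "y", so every character of "yte" needs a new node.
3 − 0 = 3 new nodes.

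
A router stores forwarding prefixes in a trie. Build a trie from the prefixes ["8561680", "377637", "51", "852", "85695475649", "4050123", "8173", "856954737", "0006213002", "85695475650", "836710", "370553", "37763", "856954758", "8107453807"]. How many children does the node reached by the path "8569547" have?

2

Walk "8569547" from the root, arriving at one node.
Distinct next characters after "8569547": 3, 5.
That node has 2 child edges.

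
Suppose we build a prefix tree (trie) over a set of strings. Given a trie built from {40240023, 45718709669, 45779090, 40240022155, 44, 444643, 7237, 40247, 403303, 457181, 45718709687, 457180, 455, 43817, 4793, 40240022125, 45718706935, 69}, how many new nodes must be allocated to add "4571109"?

"4571" is already a path in the trie; the remaining "109" must be added.
So 7 − 4 = 3 new nodes.

3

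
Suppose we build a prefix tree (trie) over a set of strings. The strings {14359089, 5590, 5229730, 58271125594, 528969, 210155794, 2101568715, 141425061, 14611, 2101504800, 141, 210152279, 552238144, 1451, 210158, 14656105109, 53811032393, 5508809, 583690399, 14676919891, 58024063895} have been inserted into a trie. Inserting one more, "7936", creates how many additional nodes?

4

Nothing in the trie begins with "7"; the whole of "7936" is new.
4 − 0 = 4 new nodes.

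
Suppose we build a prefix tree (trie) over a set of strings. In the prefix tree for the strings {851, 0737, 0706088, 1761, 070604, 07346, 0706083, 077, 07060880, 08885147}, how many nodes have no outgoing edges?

9

Leaves are exactly the stored words that no other stored word extends.
Those words: "070604", "0706083", "07060880", "07346", "0737", "077", "08885147", "1761", "851"
Leaf count: 9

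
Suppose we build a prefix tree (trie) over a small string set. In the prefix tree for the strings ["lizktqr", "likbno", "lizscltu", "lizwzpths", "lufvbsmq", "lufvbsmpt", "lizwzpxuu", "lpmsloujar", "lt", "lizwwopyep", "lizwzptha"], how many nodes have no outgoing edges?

11

Leaves are exactly the stored words that no other stored word extends.
Those words: "likbno", "lizktqr", "lizscltu", "lizwwopyep", "lizwzptha", "lizwzpths", "lizwzpxuu", "lpmsloujar", "lt", "lufvbsmpt", "lufvbsmq"
Leaf count: 11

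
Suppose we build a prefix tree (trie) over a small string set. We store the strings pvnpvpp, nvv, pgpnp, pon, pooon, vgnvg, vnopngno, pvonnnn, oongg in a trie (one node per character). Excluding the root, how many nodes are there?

Trace insertions, counting only characters that open a new branch:
  "pvnpvpp" → 7 new (p, v, n, p, v, p, p)
  "nvv" → 3 new (n, v, v)
  "pgpnp" → prefix "p" already present; 4 new (g, p, n, p)
  "pon" → prefix "p" already present; 2 new (o, n)
  "pooon" → prefix "po" already present; 3 new (o, o, n)
  "vgnvg" → 5 new (v, g, n, v, g)
  "vnopngno" → prefix "v" already present; 7 new (n, o, p, n, g, n, o)
  "pvonnnn" → prefix "pv" already present; 5 new (o, n, n, n, n)
  "oongg" → 5 new (o, o, n, g, g)
Total nodes = 7 + 3 + 4 + 2 + 3 + 5 + 7 + 5 + 5 = 41

41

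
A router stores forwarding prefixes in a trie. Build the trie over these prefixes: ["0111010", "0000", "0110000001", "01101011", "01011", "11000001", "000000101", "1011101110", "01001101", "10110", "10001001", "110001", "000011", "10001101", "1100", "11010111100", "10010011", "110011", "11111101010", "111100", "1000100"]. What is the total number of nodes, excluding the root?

Count nodes per top-level branch (shared prefixes stored once):
  '0'-branch (0000, 000000101, 000011, 01001101, 01011, 0110000001, 01101011, 0111010): 36 nodes
  '1'-branch (1000100, 10001001, 10001101, 10010011, 10110, 1011101110, 1100, 11000001, 110001, 110011, 11010111100, 111100, 11111101010): 54 nodes
Sum: 90

90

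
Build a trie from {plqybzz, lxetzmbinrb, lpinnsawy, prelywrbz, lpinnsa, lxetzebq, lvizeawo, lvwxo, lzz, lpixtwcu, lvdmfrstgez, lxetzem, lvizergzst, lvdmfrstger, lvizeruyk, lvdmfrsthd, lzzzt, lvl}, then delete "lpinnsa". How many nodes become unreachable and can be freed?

A node on "lpinnsa"'s path can go only if nothing else ends at it or branches off below it.
Every node on "lpinnsa" is still needed (e.g. by "lpinnsawy"), so nothing is freed.
Nodes removed: 0

0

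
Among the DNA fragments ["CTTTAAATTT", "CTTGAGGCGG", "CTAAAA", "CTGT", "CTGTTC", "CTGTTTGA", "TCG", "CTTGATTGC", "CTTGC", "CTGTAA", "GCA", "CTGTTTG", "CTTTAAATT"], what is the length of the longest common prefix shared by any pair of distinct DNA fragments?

Equivalently: take the maximum, over all pairs, of their longest common prefix length.
"CTTTAAATT" and "CTTTAAATTT" agree on "CTTTAAATT" (9 characters) before diverging; nothing deeper is shared.
Longest shared-prefix length: 9

9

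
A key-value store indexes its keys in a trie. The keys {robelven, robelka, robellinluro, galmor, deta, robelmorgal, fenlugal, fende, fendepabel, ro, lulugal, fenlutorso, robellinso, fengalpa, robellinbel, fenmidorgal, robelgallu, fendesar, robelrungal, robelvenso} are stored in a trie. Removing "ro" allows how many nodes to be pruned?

0

After clearing the end-marker at "ro", prune upward until reaching a node still needed by another word.
Every node on "ro" is still needed (e.g. by "robelven"), so nothing is freed.
Nodes removed: 0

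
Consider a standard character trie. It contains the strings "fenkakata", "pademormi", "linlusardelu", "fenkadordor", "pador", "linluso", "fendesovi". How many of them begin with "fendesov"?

1

Traverse to the node for "fendesov", then collect every word in that subtree.
Words under "fendesov": fendesovi
Count: 1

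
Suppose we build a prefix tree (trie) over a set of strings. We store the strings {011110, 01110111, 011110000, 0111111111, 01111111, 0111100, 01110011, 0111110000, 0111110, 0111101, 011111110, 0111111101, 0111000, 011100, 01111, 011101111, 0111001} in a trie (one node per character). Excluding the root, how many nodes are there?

For each word, the new-node count is its length minus the longest prefix already in the trie:
  "011110" → 6 new (0, 1, 1, 1, 1, 0)
  "01110111" → prefix "0111" already present; 4 new (0, 1, 1, 1)
  "011110000" → prefix "011110" already present; 3 new (0, 0, 0)
  "0111111111" → prefix "01111" already present; 5 new (1, 1, 1, 1, 1)
  "01111111" → prefix "01111111" already present; 0 new (none)
  "0111100" → prefix "0111100" already present; 0 new (none)
  "01110011" → prefix "01110" already present; 3 new (0, 1, 1)
  "0111110000" → prefix "011111" already present; 4 new (0, 0, 0, 0)
  "0111110" → prefix "0111110" already present; 0 new (none)
  "0111101" → prefix "011110" already present; 1 new (1)
  "011111110" → prefix "01111111" already present; 1 new (0)
  "0111111101" → prefix "011111110" already present; 1 new (1)
  "0111000" → prefix "011100" already present; 1 new (0)
  "011100" → prefix "011100" already present; 0 new (none)
  "01111" → prefix "01111" already present; 0 new (none)
  "011101111" → prefix "01110111" already present; 1 new (1)
  "0111001" → prefix "0111001" already present; 0 new (none)
Total nodes = 6 + 4 + 3 + 5 + 0 + 0 + 3 + 4 + 0 + 1 + 1 + 1 + 1 + 0 + 0 + 1 + 0 = 30

30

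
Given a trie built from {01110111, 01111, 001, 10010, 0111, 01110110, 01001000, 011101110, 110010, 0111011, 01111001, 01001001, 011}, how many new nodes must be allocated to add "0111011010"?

2

"01110110" is already a path in the trie; the remaining "10" must be added.
So 10 − 8 = 2 new nodes.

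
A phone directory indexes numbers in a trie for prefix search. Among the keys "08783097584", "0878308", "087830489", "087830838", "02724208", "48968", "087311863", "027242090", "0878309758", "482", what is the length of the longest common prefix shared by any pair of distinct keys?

10

Equivalently: take the maximum, over all pairs, of their longest common prefix length.
"0878309758" and "08783097584" agree on "0878309758" (10 characters) before diverging; nothing deeper is shared.
Longest shared-prefix length: 10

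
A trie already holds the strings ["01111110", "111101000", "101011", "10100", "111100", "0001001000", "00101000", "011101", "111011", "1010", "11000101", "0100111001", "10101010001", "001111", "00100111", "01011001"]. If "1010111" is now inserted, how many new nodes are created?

"101011" is already a path in the trie; the remaining "1" must be added.
New nodes needed: |"1010111"| − 6 = 7 − 6 = 1.

1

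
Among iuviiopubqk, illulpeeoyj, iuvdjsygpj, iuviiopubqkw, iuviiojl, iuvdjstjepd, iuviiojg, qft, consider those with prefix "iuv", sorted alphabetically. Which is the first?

iuvdjstjepd

Words with prefix "iuv", in lexicographic order: "iuvdjstjepd", "iuvdjsygpj", "iuviiojg", "iuviiojl", "iuviiopubqk", "iuviiopubqkw"
Position 1: iuvdjstjepd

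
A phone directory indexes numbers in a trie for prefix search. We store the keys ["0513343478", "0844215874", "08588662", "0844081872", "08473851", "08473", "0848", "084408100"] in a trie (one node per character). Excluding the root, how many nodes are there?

39

Count nodes per top-level branch (shared prefixes stored once):
  '0'-branch (0513343478, 084408100, 0844081872, 0844215874, 08473, 08473851, 0848, 08588662): 39 nodes
Sum: 39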